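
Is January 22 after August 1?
No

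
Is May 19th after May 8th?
Yes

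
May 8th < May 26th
True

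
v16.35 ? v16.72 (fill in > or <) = <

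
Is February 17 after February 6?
Yes. Day 17 comes after day 6 in February — this is a date comparison, not a decimal one (the decimal 2.17 would be smaller than 2.6).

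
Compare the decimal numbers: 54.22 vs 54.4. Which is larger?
54.4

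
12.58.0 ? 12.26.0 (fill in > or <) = >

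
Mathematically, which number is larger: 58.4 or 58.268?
58.4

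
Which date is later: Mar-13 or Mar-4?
Mar-13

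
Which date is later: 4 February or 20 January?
4 February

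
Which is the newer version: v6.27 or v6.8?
v6.27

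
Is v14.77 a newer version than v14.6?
Yes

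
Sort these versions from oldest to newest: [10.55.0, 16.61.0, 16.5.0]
[10.55.0, 16.5.0, 16.61.0]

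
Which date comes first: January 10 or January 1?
January 1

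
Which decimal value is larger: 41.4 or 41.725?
41.725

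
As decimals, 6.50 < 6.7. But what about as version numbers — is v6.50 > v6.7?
True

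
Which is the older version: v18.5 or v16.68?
v16.68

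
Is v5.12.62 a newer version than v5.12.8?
Yes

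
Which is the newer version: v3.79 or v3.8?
v3.79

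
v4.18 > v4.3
True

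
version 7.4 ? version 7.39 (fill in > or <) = <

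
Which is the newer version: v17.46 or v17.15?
v17.46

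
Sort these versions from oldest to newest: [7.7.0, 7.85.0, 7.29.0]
[7.7.0, 7.29.0, 7.85.0]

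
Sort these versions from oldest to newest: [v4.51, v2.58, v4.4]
[v2.58, v4.4, v4.51]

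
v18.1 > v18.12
False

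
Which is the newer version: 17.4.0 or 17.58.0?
17.58.0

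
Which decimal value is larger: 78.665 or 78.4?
78.665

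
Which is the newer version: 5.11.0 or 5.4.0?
5.11.0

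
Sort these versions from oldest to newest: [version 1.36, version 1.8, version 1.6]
[version 1.6, version 1.8, version 1.36]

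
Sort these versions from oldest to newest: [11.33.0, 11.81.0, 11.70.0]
[11.33.0, 11.70.0, 11.81.0]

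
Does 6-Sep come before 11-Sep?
Yes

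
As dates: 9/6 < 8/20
False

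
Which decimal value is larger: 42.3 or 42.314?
42.314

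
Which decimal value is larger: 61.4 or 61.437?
61.437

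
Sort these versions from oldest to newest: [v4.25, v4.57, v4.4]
[v4.4, v4.25, v4.57]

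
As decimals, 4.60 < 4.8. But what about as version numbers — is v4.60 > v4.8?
True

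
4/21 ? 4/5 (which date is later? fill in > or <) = >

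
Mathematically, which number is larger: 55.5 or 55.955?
55.955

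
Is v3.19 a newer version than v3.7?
Yes. Version numbers are compared segment by segment as integers, not as decimals: minor version 19 > 7, so v3.19 > v3.7 (even though the decimal 3.19 < 3.7).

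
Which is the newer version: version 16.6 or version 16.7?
version 16.7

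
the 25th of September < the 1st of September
False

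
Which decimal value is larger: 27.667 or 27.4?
27.667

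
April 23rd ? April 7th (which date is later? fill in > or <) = >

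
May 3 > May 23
False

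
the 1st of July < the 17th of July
True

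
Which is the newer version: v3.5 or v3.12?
v3.12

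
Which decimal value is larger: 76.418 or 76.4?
76.418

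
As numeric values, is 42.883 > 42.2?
True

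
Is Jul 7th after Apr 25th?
Yes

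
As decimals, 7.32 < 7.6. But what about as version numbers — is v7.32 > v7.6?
True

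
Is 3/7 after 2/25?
Yes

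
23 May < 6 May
False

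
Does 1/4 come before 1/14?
Yes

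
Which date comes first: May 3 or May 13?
May 3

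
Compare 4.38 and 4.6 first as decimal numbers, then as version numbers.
As decimals: 4.38 < 4.6. As versions: v4.38 > v4.6 (minor version 38 > 6).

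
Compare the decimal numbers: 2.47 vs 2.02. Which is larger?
2.47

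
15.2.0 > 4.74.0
True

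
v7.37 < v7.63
True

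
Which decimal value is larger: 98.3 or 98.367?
98.367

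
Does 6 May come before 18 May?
Yes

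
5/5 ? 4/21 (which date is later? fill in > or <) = >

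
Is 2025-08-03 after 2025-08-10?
No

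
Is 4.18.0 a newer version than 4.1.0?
Yes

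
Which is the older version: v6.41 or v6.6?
v6.6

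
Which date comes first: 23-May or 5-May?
5-May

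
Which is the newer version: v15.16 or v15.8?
v15.16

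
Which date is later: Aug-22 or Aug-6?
Aug-22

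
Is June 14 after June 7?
Yes. Day 14 comes after day 7 in June — this is a date comparison, not a decimal one (the decimal 6.14 would be smaller than 6.7).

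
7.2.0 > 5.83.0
True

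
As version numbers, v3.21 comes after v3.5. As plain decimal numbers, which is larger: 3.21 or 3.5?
3.5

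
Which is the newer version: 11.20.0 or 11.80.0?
11.80.0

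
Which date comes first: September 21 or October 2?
September 21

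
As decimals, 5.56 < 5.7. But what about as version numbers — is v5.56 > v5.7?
True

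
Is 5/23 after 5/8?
Yes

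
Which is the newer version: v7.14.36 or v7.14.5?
v7.14.36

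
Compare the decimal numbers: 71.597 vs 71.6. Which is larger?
71.6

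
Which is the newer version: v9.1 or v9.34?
v9.34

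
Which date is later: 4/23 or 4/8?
4/23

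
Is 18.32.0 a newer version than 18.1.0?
Yes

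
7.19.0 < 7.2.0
False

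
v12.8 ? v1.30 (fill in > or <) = >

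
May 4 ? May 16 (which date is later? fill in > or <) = <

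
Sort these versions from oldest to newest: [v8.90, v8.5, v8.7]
[v8.5, v8.7, v8.90]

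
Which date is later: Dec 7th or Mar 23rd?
Dec 7th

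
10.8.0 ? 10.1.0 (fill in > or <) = >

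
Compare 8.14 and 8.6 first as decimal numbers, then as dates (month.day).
As decimals: 8.14 < 8.6. As dates: 8/14 is later than 8/6 (day 14 > day 6).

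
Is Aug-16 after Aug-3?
Yes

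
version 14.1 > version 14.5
False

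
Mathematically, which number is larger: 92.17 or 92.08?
92.17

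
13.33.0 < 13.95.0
True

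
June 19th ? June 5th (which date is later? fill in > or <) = >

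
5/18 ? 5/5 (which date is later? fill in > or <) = >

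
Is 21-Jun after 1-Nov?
No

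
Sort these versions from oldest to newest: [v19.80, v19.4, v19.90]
[v19.4, v19.80, v19.90]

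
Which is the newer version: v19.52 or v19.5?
v19.52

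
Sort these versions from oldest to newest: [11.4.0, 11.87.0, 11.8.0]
[11.4.0, 11.8.0, 11.87.0]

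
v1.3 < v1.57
True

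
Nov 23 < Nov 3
False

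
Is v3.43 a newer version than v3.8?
Yes. Version numbers are compared segment by segment as integers, not as decimals: minor version 43 > 8, so v3.43 > v3.8 (even though the decimal 3.43 < 3.8).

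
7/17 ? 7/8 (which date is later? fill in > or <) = >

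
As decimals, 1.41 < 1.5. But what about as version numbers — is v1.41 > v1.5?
True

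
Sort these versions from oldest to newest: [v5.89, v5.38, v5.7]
[v5.7, v5.38, v5.89]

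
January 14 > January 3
True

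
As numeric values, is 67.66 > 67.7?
False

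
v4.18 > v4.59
False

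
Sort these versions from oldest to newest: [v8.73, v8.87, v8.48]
[v8.48, v8.73, v8.87]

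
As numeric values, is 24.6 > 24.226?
True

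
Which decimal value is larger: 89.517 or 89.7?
89.7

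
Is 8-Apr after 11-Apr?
No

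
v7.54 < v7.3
False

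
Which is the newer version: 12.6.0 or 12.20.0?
12.20.0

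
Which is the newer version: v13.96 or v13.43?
v13.96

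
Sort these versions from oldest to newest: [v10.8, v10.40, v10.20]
[v10.8, v10.20, v10.40]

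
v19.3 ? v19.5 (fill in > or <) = <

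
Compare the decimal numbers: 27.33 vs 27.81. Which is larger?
27.81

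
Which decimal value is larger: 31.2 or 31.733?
31.733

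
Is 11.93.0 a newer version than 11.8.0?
Yes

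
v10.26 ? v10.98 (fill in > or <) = <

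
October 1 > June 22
True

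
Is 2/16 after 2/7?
Yes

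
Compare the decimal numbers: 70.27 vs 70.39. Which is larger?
70.39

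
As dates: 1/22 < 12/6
True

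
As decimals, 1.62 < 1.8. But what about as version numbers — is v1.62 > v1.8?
True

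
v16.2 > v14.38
True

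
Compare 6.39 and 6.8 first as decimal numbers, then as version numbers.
As decimals: 6.39 < 6.8. As versions: v6.39 > v6.8 (minor version 39 > 8).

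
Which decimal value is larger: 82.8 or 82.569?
82.8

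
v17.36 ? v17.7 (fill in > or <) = >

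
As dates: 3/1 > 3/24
False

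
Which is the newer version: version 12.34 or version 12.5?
version 12.34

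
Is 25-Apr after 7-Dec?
No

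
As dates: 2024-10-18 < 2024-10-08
False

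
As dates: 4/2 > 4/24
False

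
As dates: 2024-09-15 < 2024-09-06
False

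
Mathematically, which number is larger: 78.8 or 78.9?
78.9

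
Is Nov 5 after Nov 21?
No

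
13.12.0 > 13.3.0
True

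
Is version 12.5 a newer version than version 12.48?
No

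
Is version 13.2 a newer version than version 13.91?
No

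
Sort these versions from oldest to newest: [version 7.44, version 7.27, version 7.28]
[version 7.27, version 7.28, version 7.44]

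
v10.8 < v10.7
False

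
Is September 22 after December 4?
No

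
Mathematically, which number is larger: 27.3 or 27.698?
27.698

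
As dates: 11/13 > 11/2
True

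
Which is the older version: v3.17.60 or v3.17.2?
v3.17.2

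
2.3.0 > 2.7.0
False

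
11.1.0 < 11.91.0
True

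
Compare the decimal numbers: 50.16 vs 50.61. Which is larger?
50.61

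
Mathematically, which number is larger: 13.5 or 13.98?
13.98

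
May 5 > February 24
True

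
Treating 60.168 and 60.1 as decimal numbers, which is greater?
60.168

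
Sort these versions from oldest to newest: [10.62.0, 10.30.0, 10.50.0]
[10.30.0, 10.50.0, 10.62.0]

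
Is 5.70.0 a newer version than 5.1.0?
Yes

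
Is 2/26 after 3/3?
No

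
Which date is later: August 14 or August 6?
August 14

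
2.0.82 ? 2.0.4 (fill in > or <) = >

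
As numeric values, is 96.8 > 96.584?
True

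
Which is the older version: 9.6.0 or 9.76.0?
9.6.0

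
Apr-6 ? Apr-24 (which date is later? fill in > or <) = <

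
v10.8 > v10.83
False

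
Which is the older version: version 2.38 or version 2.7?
version 2.7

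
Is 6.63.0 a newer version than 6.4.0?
Yes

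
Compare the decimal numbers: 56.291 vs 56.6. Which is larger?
56.6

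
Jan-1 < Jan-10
True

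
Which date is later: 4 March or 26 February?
4 March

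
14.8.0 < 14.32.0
True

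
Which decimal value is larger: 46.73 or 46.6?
46.73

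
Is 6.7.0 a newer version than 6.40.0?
No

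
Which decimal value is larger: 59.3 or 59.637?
59.637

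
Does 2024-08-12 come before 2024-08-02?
No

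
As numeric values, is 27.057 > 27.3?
False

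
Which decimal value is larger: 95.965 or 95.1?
95.965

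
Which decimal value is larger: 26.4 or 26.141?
26.4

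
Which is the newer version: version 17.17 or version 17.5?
version 17.17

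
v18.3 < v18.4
True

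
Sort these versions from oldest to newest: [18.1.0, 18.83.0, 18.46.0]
[18.1.0, 18.46.0, 18.83.0]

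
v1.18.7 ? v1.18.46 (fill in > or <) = <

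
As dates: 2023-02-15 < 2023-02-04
False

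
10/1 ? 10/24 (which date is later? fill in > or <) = <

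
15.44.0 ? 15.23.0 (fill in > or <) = >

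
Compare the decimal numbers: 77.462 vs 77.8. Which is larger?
77.8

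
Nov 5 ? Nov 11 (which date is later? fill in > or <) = <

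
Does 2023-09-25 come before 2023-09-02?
No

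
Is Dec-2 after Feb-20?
Yes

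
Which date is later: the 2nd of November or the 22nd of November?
the 22nd of November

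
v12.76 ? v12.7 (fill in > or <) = >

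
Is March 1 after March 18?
No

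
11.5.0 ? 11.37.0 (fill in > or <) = <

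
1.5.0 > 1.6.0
False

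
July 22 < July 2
False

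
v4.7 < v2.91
False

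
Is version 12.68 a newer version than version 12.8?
Yes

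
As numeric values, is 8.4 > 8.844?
False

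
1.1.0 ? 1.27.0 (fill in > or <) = <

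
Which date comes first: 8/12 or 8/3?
8/3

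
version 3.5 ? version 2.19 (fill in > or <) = >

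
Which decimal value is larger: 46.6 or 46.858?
46.858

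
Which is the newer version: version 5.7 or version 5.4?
version 5.7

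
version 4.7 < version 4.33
True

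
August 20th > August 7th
True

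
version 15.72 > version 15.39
True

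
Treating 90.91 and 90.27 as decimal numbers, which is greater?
90.91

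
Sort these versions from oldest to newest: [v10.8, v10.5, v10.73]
[v10.5, v10.8, v10.73]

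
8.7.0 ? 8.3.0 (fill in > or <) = >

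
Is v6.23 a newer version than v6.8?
Yes. Version numbers are compared segment by segment as integers, not as decimals: minor version 23 > 8, so v6.23 > v6.8 (even though the decimal 6.23 < 6.8).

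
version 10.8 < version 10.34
True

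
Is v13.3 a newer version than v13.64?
No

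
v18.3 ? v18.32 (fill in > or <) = <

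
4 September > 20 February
True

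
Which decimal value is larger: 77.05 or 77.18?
77.18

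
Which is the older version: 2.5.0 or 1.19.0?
1.19.0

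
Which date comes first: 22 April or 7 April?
7 April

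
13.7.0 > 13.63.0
False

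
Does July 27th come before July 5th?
No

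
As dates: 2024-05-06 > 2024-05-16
False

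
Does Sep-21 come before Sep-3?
No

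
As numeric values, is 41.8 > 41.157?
True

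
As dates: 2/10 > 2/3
True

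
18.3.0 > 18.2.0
True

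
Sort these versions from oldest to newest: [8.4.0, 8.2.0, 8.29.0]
[8.2.0, 8.4.0, 8.29.0]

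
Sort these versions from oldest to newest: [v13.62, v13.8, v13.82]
[v13.8, v13.62, v13.82]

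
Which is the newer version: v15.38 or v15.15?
v15.38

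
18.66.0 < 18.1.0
False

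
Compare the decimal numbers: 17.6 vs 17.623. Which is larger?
17.623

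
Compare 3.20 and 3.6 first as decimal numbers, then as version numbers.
As decimals: 3.20 < 3.6. As versions: v3.20 > v3.6 (minor version 20 > 6).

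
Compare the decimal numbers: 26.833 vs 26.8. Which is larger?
26.833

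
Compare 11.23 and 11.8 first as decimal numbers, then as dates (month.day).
As decimals: 11.23 < 11.8. As dates: 11/23 is later than 11/8 (day 23 > day 8).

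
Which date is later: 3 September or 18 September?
18 September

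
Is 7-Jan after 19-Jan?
No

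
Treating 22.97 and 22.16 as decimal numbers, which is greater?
22.97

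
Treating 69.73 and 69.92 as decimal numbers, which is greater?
69.92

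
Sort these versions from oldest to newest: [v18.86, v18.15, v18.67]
[v18.15, v18.67, v18.86]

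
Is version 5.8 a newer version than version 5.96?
No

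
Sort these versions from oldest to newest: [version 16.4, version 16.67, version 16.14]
[version 16.4, version 16.14, version 16.67]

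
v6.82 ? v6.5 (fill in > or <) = >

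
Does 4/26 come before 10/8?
Yes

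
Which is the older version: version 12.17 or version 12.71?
version 12.17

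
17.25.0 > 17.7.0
True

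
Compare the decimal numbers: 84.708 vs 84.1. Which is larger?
84.708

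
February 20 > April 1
False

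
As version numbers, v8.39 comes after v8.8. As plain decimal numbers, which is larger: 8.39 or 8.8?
8.8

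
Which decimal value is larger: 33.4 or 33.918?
33.918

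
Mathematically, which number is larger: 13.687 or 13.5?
13.687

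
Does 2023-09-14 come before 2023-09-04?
No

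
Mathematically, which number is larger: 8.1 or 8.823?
8.823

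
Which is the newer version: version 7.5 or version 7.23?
version 7.23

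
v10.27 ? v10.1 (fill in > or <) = >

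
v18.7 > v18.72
False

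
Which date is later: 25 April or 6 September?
6 September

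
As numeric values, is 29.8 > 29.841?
False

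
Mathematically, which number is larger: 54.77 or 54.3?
54.77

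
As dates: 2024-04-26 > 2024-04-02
True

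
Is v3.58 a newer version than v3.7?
Yes. Version numbers are compared segment by segment as integers, not as decimals: minor version 58 > 7, so v3.58 > v3.7 (even though the decimal 3.58 < 3.7).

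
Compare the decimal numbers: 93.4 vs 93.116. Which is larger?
93.4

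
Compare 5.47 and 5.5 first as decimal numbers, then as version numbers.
As decimals: 5.47 < 5.5. As versions: v5.47 > v5.5 (minor version 47 > 5).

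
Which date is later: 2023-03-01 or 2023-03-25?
2023-03-25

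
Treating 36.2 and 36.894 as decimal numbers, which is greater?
36.894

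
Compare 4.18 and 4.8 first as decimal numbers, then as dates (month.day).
As decimals: 4.18 < 4.8. As dates: 4/18 is later than 4/8 (day 18 > day 8).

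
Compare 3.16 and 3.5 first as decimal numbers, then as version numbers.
As decimals: 3.16 < 3.5. As versions: v3.16 > v3.5 (minor version 16 > 5).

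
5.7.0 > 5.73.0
False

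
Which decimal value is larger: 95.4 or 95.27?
95.4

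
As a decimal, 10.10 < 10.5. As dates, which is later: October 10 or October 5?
October 10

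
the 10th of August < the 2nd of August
False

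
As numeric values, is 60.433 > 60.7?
False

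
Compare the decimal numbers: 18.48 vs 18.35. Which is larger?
18.48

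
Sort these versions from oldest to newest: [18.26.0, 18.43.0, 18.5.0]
[18.5.0, 18.26.0, 18.43.0]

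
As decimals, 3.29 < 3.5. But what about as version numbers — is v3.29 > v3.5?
True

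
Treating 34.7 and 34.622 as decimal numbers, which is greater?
34.7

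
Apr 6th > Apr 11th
False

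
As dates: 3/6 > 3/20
False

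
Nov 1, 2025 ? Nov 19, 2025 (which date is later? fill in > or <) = <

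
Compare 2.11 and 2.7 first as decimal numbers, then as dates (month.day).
As decimals: 2.11 < 2.7. As dates: 2/11 is later than 2/7 (day 11 > day 7).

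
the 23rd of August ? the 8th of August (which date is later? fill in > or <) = >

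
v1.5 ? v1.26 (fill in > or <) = <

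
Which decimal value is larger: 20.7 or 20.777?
20.777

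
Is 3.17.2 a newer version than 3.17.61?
No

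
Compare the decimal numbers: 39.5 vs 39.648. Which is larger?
39.648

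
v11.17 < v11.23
True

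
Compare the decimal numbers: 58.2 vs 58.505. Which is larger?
58.505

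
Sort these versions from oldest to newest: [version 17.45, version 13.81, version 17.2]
[version 13.81, version 17.2, version 17.45]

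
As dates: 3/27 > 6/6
False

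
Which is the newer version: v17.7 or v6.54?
v17.7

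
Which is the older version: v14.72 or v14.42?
v14.42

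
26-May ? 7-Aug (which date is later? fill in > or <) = <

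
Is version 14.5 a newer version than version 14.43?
No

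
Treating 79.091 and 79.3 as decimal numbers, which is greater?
79.3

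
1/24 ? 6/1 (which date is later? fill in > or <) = <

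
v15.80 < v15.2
False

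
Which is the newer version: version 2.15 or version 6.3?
version 6.3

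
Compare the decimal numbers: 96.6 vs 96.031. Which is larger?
96.6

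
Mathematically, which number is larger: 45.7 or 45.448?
45.7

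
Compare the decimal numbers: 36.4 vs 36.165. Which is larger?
36.4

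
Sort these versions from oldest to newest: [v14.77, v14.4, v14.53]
[v14.4, v14.53, v14.77]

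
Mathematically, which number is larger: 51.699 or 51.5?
51.699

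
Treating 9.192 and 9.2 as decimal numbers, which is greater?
9.2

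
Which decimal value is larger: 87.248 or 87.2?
87.248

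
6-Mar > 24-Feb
True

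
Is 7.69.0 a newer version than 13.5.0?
No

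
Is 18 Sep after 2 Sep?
Yes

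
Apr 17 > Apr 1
True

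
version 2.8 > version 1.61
True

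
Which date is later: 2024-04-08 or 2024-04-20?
2024-04-20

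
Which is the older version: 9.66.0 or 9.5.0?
9.5.0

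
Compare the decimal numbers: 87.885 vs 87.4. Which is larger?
87.885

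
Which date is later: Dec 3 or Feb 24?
Dec 3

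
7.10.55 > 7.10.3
True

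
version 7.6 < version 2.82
False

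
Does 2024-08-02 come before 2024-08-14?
Yes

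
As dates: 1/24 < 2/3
True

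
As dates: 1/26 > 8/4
False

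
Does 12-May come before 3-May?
No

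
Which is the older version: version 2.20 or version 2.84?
version 2.20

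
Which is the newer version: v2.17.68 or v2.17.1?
v2.17.68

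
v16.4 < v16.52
True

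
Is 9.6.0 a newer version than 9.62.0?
No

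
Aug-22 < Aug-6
False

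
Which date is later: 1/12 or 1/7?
1/12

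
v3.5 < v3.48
True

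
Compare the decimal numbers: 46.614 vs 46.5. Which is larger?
46.614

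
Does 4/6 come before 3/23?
No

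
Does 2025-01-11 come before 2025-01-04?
No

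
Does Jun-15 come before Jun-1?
No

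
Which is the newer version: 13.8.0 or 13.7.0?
13.8.0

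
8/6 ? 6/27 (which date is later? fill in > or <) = >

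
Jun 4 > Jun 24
False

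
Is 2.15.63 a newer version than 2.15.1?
Yes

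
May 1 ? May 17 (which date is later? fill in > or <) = <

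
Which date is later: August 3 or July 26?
August 3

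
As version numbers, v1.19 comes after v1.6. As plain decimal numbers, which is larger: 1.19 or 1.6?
1.6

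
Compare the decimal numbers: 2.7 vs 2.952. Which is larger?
2.952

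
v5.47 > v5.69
False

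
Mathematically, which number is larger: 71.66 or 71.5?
71.66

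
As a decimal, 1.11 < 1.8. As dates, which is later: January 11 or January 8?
January 11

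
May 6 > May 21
False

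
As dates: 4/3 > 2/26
True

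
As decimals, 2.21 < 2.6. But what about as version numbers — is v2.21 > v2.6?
True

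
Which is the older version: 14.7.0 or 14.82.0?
14.7.0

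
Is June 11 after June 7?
Yes. Day 11 comes after day 7 in June — this is a date comparison, not a decimal one (the decimal 6.11 would be smaller than 6.7).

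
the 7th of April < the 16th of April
True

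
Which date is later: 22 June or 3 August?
3 August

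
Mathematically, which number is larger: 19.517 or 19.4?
19.517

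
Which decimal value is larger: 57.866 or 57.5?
57.866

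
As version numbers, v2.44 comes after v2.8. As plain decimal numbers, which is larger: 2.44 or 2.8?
2.8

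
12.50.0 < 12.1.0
False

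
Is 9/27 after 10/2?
No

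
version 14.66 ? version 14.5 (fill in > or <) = >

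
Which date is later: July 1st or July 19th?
July 19th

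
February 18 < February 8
False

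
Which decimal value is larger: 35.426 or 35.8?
35.8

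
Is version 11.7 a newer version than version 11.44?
No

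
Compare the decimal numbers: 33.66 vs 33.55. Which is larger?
33.66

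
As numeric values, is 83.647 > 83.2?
True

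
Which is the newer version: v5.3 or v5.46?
v5.46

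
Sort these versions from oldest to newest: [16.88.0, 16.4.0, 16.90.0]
[16.4.0, 16.88.0, 16.90.0]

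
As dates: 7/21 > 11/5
False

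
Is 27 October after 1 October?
Yes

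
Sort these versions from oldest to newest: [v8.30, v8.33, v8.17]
[v8.17, v8.30, v8.33]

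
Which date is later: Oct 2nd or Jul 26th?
Oct 2nd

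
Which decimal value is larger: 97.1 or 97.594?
97.594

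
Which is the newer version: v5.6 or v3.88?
v5.6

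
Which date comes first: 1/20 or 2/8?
1/20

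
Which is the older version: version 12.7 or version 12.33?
version 12.7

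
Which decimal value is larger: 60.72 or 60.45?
60.72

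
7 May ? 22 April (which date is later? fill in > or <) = >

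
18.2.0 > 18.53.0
False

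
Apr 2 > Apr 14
False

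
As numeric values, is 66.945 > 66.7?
True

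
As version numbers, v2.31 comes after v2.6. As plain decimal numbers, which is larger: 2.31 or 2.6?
2.6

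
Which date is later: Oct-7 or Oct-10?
Oct-10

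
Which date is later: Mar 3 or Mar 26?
Mar 26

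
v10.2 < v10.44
True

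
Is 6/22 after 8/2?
No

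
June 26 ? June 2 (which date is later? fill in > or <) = >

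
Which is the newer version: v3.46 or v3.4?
v3.46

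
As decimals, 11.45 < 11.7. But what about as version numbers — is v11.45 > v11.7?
True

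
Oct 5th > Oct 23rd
False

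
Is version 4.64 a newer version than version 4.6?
Yes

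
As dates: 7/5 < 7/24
True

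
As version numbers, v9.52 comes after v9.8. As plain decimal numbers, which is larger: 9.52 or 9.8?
9.8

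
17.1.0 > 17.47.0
False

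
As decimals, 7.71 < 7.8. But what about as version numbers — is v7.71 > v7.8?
True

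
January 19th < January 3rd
False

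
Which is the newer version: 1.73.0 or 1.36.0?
1.73.0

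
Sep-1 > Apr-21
True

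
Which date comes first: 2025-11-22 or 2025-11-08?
2025-11-08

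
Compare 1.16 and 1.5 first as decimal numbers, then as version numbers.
As decimals: 1.16 < 1.5. As versions: v1.16 > v1.5 (minor version 16 > 5).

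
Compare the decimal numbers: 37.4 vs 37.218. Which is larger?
37.4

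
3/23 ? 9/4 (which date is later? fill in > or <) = <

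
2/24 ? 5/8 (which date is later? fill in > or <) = <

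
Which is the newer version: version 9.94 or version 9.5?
version 9.94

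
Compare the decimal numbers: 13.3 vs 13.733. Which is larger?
13.733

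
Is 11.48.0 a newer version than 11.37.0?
Yes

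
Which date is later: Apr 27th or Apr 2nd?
Apr 27th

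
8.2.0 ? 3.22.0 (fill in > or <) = >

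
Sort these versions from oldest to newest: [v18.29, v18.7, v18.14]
[v18.7, v18.14, v18.29]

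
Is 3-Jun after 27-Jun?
No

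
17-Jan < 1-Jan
False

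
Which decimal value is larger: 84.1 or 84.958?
84.958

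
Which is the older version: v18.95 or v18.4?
v18.4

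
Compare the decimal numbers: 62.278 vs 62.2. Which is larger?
62.278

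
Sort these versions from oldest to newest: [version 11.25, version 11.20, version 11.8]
[version 11.8, version 11.20, version 11.25]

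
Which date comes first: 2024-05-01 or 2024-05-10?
2024-05-01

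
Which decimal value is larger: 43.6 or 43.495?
43.6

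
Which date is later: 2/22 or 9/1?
9/1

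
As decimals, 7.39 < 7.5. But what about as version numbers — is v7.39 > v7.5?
True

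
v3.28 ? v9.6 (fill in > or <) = <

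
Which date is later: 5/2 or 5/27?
5/27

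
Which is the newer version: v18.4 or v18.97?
v18.97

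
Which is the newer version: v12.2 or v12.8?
v12.8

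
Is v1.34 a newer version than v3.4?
No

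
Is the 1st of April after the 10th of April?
No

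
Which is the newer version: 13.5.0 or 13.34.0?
13.34.0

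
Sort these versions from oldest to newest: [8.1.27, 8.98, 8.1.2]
[8.1.2, 8.1.27, 8.98]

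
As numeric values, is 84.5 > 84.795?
False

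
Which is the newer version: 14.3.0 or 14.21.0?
14.21.0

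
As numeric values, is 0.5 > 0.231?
True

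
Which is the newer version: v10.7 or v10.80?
v10.80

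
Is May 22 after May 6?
Yes. Day 22 comes after day 6 in May — this is a date comparison, not a decimal one (the decimal 5.22 would be smaller than 5.6).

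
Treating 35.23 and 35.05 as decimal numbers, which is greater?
35.23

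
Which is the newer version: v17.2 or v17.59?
v17.59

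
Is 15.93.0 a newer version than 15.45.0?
Yes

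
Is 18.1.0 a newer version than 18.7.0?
No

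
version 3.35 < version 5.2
True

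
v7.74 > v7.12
True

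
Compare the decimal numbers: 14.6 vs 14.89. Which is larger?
14.89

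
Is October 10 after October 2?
Yes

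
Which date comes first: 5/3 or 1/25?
1/25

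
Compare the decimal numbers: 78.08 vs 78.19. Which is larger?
78.19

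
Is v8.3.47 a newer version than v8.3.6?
Yes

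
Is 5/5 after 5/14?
No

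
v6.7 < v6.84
True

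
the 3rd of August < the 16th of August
True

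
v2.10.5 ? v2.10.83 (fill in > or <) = <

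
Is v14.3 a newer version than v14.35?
No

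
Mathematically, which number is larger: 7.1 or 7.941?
7.941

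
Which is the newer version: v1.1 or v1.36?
v1.36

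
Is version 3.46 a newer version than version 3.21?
Yes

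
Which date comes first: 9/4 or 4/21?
4/21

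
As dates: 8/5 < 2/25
False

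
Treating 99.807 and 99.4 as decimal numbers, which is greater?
99.807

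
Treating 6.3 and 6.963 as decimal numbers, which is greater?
6.963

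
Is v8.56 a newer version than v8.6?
Yes. Version numbers are compared segment by segment as integers, not as decimals: minor version 56 > 6, so v8.56 > v8.6 (even though the decimal 8.56 < 8.6).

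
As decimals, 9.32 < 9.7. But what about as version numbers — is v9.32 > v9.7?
True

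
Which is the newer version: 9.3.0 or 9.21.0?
9.21.0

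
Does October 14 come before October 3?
No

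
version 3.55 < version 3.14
False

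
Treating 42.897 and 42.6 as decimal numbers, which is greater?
42.897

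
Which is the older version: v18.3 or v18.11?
v18.3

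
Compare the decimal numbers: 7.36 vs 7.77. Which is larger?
7.77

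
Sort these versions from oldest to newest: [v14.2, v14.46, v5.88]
[v5.88, v14.2, v14.46]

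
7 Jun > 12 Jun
False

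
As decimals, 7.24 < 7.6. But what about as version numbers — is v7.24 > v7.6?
True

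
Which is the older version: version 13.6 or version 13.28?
version 13.6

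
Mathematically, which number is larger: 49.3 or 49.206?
49.3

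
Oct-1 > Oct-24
False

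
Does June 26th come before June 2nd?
No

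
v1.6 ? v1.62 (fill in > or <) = <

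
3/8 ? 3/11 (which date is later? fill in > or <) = <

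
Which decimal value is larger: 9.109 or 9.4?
9.4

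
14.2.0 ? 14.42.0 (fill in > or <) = <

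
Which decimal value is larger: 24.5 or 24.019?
24.5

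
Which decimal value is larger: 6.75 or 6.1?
6.75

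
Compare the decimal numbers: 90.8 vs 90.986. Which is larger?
90.986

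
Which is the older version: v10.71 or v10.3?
v10.3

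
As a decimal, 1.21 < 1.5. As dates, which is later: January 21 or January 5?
January 21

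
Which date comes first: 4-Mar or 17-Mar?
4-Mar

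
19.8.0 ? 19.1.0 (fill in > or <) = >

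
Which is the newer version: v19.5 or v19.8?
v19.8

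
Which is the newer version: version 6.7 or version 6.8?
version 6.8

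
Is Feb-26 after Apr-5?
No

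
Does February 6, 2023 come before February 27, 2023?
Yes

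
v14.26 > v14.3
True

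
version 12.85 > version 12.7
True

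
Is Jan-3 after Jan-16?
No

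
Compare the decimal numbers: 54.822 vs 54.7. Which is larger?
54.822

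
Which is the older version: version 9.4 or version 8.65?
version 8.65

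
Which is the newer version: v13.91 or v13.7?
v13.91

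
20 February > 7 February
True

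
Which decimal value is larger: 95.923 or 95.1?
95.923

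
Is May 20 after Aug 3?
No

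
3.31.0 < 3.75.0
True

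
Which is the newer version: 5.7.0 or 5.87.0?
5.87.0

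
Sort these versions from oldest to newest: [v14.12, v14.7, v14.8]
[v14.7, v14.8, v14.12]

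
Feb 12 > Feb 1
True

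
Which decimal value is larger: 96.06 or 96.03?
96.06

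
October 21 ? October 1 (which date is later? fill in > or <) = >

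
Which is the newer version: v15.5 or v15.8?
v15.8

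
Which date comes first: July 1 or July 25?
July 1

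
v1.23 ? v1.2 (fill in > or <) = >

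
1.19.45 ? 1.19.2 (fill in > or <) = >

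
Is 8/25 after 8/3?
Yes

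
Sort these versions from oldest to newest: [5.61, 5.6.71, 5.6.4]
[5.6.4, 5.6.71, 5.61]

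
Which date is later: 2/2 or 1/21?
2/2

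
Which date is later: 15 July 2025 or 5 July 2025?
15 July 2025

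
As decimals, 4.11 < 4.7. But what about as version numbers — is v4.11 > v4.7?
True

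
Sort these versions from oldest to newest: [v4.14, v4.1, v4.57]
[v4.1, v4.14, v4.57]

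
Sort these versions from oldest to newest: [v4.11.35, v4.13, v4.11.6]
[v4.11.6, v4.11.35, v4.13]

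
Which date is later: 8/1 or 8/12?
8/12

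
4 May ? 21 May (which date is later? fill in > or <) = <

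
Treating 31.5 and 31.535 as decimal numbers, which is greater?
31.535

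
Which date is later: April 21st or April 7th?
April 21st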